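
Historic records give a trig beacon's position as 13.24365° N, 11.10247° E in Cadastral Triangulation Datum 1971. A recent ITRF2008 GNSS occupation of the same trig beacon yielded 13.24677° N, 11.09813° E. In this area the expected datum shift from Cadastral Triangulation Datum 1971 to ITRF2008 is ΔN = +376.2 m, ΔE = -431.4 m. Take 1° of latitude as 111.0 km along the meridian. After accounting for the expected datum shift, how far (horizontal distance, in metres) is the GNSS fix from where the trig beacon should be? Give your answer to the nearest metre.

48 m

Observed coordinate differences: Δφ = +0.00312°, Δλ = -0.00434°.
Converting to metres (1° lat = 111000 m, cos φ = 0.973405): observed ΔN = 346.3 m, observed ΔE = -468.9 m.
Subtracting the expected shift leaves a residual of 346.3 − (376.2) = -29.9 m north and -468.9 − (-431.4) = -37.5 m east.
Residual distance = √((-29.9)² + (-37.5)²) = 48.0 m.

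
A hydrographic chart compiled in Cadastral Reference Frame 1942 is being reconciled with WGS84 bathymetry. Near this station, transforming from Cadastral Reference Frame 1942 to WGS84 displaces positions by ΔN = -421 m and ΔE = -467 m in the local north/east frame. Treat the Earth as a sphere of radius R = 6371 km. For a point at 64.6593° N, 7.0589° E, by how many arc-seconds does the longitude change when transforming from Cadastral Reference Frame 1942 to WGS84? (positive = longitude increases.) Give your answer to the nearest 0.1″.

At latitude 64.6593°, cos φ = 0.428000.
One radian of longitude at latitude φ spans R cos φ, so Δλ = ΔE / (R cos φ) = -467.0 / (6371000 × 0.428000) = -1.7126e-04 rad = -35.326″.

Δλ = -35.3″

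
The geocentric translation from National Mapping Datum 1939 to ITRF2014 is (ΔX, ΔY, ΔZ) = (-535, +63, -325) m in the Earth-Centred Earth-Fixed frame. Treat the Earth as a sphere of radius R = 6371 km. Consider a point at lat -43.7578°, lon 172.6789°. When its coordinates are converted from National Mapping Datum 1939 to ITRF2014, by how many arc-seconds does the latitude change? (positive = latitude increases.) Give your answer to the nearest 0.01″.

sin φ = -0.691611, cos φ = 0.722270, sin λ = 0.127430, cos λ = -0.991848.
North component: ΔN = −sin φ cos λ·ΔX − sin φ sin λ·ΔY + cos φ·ΔZ = −(-0.691611)(-0.991848)(-535) − (-0.691611)(0.127430)(63) + (0.722270)(-325) = 137.81 m.
1° of latitude spans πR/180 = 111195 m, so Δφ = 137.81 / 111195 × 3600 = 4.462″.

Δφ = 4.46″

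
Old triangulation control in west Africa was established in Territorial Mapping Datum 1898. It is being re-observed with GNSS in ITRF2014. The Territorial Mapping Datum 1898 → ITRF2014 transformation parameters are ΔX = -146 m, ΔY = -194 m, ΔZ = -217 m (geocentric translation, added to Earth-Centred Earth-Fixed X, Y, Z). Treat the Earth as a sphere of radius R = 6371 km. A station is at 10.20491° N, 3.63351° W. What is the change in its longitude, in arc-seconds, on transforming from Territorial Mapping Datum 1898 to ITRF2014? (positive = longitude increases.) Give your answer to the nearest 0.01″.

Δλ = -6.67″

sin φ = 0.177169, cos φ = 0.984180, sin λ = -0.063374, cos λ = 0.997990.
East component: ΔE = −sin λ·ΔX + cos λ·ΔY = −(-0.063374)(-146) + (0.997990)(-194) = -202.86 m.
1° of latitude spans πR/180 = 111195 m; at latitude φ, 1° of longitude spans that × cos φ = 109435.9 m, so Δλ = -202.86 / 109435.9 × 3600 = -6.673″.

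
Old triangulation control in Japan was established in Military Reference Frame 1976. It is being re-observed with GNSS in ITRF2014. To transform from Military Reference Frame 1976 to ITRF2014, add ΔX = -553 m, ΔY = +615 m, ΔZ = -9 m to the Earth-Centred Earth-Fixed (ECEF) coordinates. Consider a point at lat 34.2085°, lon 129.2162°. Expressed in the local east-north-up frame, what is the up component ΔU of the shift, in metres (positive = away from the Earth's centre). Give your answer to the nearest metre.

At φ = 34.2085°, λ = 129.2162°: sin φ = 0.562206, cos φ = 0.826997, sin λ = 0.774766, cos λ = -0.632248.
ΔU = cos φ cos λ·ΔX + cos φ sin λ·ΔY + sin φ·ΔZ = (0.826997)(-0.632248)(-553) + (0.826997)(0.774766)(615) + (0.562206)(-9) = 678.13 m.

ΔU = 678 m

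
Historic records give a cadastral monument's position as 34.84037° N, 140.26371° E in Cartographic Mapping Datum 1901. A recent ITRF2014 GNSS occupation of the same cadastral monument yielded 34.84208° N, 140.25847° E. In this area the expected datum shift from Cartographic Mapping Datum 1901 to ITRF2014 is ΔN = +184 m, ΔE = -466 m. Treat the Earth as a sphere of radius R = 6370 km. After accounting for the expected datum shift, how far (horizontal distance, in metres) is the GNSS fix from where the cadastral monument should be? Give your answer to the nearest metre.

14 m

Observed coordinate differences: Δφ = +0.00171°, Δλ = -0.00524°.
Converting to metres (1° lat = 111177 m, cos φ = 0.820747): observed ΔN = 190.1 m, observed ΔE = -478.1 m.
Subtracting the expected shift leaves a residual of 190.1 − (184) = 6.1 m north and -478.1 − (-466) = -12.1 m east.
Residual distance = √(6.1² + (-12.1)²) = 13.6 m.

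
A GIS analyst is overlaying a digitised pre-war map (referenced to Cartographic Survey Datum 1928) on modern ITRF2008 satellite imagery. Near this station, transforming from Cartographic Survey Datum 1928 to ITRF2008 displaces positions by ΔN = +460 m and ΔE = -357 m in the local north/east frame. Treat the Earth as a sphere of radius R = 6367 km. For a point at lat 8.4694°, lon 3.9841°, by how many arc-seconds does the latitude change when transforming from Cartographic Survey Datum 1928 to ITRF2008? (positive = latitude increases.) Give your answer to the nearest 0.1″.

Δφ = 14.9″

On a sphere of radius R, 1 rad of latitude = R, so Δφ = ΔN / R = 460.0 / 6367000 = 7.2248e-05 rad = 14.902″.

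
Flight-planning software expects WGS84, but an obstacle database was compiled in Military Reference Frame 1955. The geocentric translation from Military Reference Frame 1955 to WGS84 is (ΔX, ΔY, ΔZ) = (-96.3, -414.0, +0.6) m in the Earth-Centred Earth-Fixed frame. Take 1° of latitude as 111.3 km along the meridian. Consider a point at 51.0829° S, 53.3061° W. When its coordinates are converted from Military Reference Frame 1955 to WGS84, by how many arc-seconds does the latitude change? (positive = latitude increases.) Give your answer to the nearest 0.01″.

Δφ = 6.92″

sin φ = -0.778056, cos φ = 0.628195, sin λ = -0.801839, cos λ = 0.597540.
North component: ΔN = −sin φ cos λ·ΔX − sin φ sin λ·ΔY + cos φ·ΔZ = −(-0.778056)(0.597540)(-96.3) − (-0.778056)(-0.801839)(-414.0) + (0.628195)(0.6) = 213.89 m.
1° of latitude spans 111300 m, so Δφ = 213.89 / 111300 × 3600 = 6.918″.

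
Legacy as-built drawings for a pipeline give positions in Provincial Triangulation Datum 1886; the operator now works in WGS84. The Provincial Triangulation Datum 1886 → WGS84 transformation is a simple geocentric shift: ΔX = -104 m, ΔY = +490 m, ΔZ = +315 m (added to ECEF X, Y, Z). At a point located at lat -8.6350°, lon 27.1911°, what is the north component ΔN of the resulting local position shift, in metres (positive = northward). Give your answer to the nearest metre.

ΔN = 331 m

At φ = -8.6350°, λ = 27.1911°: sin φ = -0.150139, cos φ = 0.988665, sin λ = 0.456960, cos λ = 0.889487.
ΔN = −sin φ cos λ·ΔX − sin φ sin λ·ΔY + cos φ·ΔZ = −(-0.150139)(0.889487)(-104) − (-0.150139)(0.456960)(490) + (0.988665)(315) = 331.16 m.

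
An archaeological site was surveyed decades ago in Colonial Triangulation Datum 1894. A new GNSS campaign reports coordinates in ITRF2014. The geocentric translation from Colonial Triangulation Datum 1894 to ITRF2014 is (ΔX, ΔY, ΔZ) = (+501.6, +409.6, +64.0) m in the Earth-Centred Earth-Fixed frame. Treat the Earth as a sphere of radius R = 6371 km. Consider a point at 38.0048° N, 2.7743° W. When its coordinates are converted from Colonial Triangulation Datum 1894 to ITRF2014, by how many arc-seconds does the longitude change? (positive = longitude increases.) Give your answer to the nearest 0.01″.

Δλ = 17.81″

sin φ = 0.615727, cos φ = 0.787959, sin λ = -0.048402, cos λ = 0.998828.
East component: ΔE = −sin λ·ΔX + cos λ·ΔY = −(-0.048402)(501.6) + (0.998828)(409.6) = 433.40 m.
1° of latitude spans πR/180 = 111195 m; at latitude φ, 1° of longitude spans that × cos φ = 87617.1 m, so Δλ = 433.40 / 87617.1 × 3600 = 17.807″.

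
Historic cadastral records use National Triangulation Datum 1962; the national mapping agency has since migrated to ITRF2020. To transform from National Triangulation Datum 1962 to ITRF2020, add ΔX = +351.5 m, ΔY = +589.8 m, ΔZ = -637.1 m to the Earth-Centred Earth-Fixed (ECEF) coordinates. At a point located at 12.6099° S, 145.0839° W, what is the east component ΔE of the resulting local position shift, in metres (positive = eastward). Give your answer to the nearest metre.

At φ = -12.6099°, λ = -145.0839°: sin φ = -0.218312, cos φ = 0.975879, sin λ = -0.572376, cos λ = -0.819991.
ΔE = −sin λ·ΔX + cos λ·ΔY = −(-0.572376)·(351.5) + (-0.819991)·(589.8) = -282.44 m.

ΔE = -282 m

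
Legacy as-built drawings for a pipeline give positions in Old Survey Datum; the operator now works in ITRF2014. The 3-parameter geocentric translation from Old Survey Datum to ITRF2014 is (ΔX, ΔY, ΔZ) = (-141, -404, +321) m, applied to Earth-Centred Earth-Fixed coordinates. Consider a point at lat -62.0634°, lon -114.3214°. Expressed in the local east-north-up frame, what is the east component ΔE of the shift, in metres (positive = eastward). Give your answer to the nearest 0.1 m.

ΔE = 37.9 m

The local east axis at (φ, λ) is (−sin λ, cos λ, 0), so ΔE = −sin(-114.3214°)·(-141) + cos(-114.3214°)·(-404) = 37.90 m.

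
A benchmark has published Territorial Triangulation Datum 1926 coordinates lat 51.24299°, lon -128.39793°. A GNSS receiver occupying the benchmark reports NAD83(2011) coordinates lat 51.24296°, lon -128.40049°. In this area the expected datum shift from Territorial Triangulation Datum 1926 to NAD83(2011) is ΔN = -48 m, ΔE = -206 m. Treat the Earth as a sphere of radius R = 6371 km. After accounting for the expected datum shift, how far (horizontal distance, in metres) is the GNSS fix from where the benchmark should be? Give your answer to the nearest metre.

53 m

Observed coordinate differences: Δφ = -0.00003°, Δλ = -0.00256°.
Converting to metres (1° lat = 111195 m, cos φ = 0.626019): observed ΔN = -3.3 m, observed ΔE = -178.2 m.
Subtracting the expected shift leaves a residual of -3.3 − (-48) = 44.7 m north and -178.2 − (-206) = 27.8 m east.
Residual distance = √(44.7² + 27.8²) = 52.6 m.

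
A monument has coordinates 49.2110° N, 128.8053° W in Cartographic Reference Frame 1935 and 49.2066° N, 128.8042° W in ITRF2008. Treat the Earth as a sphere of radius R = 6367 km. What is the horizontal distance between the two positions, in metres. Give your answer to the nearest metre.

495 m

Δφ = 49.2066° − 49.2110° = -0.0044°; Δλ = -128.8042° − -128.8053° = +0.0011°.
1° along a meridian = πR/180 = 111125 m.
ΔN = Δφ × 111125 = -489.0 m; ΔE = Δλ × 111125 × cos(49.2110°) = +0.0011 × 111125 × 0.653275 = 79.9 m.
Distance = √(ΔE² + ΔN²) = √(79.9² + (-489.0)²) = 495.4 m.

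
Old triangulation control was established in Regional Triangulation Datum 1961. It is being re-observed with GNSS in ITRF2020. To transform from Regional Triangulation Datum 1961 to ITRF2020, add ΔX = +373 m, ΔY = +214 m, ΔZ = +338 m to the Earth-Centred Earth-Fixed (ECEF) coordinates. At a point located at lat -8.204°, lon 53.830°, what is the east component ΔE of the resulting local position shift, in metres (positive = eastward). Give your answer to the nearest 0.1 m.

The local east axis at (φ, λ) is (−sin λ, cos λ, 0), so ΔE = −sin(53.830°)·373 + cos(53.830°)·214 = -174.81 m.

ΔE = -174.8 m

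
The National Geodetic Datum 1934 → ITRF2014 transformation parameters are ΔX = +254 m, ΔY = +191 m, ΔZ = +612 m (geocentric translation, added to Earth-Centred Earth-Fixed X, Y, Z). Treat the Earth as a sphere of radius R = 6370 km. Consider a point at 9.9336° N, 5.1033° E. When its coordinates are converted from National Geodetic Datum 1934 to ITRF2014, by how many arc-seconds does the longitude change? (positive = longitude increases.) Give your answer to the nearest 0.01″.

sin φ = 0.172507, cos φ = 0.985008, sin λ = 0.088952, cos λ = 0.996036.
East component: ΔE = −sin λ·ΔX + cos λ·ΔY = −(0.088952)(254) + (0.996036)(191) = 167.65 m.
1° of latitude spans πR/180 = 111177 m; at latitude φ, 1° of longitude spans that × cos φ = 109510.7 m, so Δλ = 167.65 / 109510.7 × 3600 = 5.511″.

Δλ = 5.51″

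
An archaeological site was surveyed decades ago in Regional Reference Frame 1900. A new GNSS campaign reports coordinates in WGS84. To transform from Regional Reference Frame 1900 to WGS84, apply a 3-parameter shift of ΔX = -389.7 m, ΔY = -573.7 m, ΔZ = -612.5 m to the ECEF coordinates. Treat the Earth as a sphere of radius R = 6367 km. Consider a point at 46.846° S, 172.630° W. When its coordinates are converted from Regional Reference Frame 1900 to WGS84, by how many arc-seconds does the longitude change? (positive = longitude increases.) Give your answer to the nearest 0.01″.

sin φ = -0.729518, cos φ = 0.683962, sin λ = -0.128276, cos λ = -0.991738.
East component: ΔE = −sin λ·ΔX + cos λ·ΔY = −(-0.128276)(-389.7) + (-0.991738)(-573.7) = 518.97 m.
1° of latitude spans πR/180 = 111125 m; at latitude φ, 1° of longitude spans that × cos φ = 76005.3 m, so Δλ = 518.97 / 76005.3 × 3600 = 24.581″.

Δλ = 24.58″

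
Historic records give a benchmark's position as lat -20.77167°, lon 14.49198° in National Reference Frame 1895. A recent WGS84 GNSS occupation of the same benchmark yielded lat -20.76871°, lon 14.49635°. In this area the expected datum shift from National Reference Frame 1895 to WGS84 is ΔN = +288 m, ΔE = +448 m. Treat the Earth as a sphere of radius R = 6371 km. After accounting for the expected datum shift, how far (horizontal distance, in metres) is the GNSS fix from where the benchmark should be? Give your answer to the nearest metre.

Observed coordinate differences: Δφ = +0.00296°, Δλ = +0.00437°.
Converting to metres (1° lat = 111195 m, cos φ = 0.935001): observed ΔN = 329.1 m, observed ΔE = 454.3 m.
Subtracting the expected shift leaves a residual of 329.1 − (288) = 41.1 m north and 454.3 − (448) = 6.3 m east.
Residual distance = √(41.1² + 6.3²) = 41.6 m.

42 m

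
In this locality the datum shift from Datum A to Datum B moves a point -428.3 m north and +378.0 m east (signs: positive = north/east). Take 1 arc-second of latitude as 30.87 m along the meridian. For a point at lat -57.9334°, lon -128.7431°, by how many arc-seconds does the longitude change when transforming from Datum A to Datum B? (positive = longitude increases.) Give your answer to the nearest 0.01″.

Δλ = 23.06″

At latitude -57.9334°, cos φ = 0.530905.
1″ of longitude at this latitude = 30.87 × cos φ = 16.3890 m, so Δλ = 378.0 / 16.3890 = 23.064″.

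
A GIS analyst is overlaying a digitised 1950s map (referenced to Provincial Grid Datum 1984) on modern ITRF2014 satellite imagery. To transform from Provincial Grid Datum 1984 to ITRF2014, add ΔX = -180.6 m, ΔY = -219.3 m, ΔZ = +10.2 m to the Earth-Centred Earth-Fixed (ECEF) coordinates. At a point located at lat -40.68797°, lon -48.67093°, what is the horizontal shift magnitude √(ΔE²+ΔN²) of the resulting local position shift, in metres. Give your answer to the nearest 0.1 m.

At φ = -40.68797°, λ = -48.67093°: sin φ = -0.651939, cos φ = 0.758271, sin λ = -0.750929, cos λ = 0.660383.
ΔE = −sin λ·ΔX + cos λ·ΔY = −(-0.750929)·(-180.6) + (0.660383)·(-219.3) = -280.44 m.
ΔN = −sin φ cos λ·ΔX − sin φ sin λ·ΔY + cos φ·ΔZ = −(-0.651939)(0.660383)(-180.6) − (-0.651939)(-0.750929)(-219.3) + (0.758271)(10.2) = 37.34 m.
Horizontal magnitude = √(ΔE² + ΔN²) = √((-280.44)² + 37.34²) = 282.91 m.

282.9 m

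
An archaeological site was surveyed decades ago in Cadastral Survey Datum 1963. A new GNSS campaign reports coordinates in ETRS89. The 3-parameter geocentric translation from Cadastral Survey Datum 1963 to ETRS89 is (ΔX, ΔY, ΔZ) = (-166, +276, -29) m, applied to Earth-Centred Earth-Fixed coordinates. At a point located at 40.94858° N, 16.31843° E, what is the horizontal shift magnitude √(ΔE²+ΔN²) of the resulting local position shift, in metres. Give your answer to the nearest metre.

313 m

The local east axis at (φ, λ) is (−sin λ, cos λ, 0), so ΔE = −sin(16.31843°)·(-166) + cos(16.31843°)·276 = 311.52 m.
The local north axis is (−sin φ cos λ, −sin φ sin λ, cos φ), giving ΔN = 104.411 − 50.824 − 21.904 = 31.68 m.
Horizontal magnitude = √(ΔE² + ΔN²) = √(311.52² + 31.68²) = 313.13 m.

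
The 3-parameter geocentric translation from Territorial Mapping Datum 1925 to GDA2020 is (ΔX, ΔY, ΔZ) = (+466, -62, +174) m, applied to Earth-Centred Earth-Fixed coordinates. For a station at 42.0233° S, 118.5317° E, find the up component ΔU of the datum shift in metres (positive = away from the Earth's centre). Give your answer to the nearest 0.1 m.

At φ = -42.0233°, λ = 118.5317°: sin φ = -0.669433, cos φ = 0.742873, sin λ = 0.878553, cos λ = -0.477645.
ΔU = cos φ cos λ·ΔX + cos φ sin λ·ΔY + sin φ·ΔZ = (0.742873)(-0.477645)(466) + (0.742873)(0.878553)(-62) + (-0.669433)(174) = -322.30 m.

ΔU = -322.3 m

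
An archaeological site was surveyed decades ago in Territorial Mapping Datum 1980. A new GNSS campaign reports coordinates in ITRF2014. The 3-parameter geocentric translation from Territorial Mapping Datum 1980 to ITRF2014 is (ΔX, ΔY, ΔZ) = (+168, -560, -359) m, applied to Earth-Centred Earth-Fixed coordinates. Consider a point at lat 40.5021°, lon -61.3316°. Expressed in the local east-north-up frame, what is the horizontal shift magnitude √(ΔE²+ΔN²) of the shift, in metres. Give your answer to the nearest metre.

656 m

The local east axis at (φ, λ) is (−sin λ, cos λ, 0), so ΔE = −sin(-61.3316°)·168 + cos(-61.3316°)·(-560) = -121.25 m.
The local north axis is (−sin φ cos λ, −sin φ sin λ, cos φ), giving ΔN = -52.345 − 319.120 − 272.977 = -644.44 m.
Horizontal magnitude = √(ΔE² + ΔN²) = √((-121.25)² + (-644.44)²) = 655.75 m.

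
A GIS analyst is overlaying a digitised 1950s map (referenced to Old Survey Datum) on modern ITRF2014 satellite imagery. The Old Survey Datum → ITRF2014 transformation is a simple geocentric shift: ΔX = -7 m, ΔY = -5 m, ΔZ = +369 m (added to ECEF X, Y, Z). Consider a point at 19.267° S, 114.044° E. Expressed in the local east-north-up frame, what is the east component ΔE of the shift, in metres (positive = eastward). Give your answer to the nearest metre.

At φ = -19.267°, λ = 114.044°: sin φ = -0.329971, cos φ = 0.943991, sin λ = 0.913233, cos λ = -0.407438.
ΔE = −sin λ·ΔX + cos λ·ΔY = −(0.913233)·(-7) + (-0.407438)·(-5) = 8.43 m.

ΔE = 8 m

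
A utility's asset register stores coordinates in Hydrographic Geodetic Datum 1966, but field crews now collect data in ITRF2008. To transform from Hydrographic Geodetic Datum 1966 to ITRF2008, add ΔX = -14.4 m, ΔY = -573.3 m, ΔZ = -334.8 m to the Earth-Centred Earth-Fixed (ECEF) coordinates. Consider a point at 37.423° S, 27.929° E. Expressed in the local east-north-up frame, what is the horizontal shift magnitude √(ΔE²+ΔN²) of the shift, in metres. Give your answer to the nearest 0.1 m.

663.8 m

The local east axis at (φ, λ) is (−sin λ, cos λ, 0), so ΔE = −sin(27.929°)·(-14.4) + cos(27.929°)·(-573.3) = -499.78 m.
The local north axis is (−sin φ cos λ, −sin φ sin λ, cos φ), giving ΔN = -7.732 − 163.179 − 265.888 = -436.80 m.
Horizontal magnitude = √(ΔE² + ΔN²) = √((-499.78)² + (-436.80)²) = 663.76 m.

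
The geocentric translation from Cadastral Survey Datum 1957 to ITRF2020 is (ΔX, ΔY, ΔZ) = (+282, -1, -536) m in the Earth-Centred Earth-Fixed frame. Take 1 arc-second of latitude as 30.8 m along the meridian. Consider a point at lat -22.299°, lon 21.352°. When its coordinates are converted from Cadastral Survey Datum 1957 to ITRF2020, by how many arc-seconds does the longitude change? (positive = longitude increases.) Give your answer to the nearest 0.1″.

sin φ = -0.379440, cos φ = 0.925216, sin λ = 0.364097, cos λ = 0.931361.
East component: ΔE = −sin λ·ΔX + cos λ·ΔY = −(0.364097)(282) + (0.931361)(-1) = -103.61 m.
1° of latitude spans 3600 × 30.80 = 110880 m; at latitude φ, 1° of longitude spans that × cos φ = 102588.0 m, so Δλ = -103.61 / 102588.0 × 3600 = -3.636″.

Δλ = -3.6″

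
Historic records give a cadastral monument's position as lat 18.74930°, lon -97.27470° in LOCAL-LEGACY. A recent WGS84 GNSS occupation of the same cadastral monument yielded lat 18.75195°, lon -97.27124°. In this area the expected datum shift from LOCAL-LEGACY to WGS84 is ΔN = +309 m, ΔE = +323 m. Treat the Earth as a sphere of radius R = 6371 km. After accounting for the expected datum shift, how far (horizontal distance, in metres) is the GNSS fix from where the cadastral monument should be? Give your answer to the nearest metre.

Observed coordinate differences: Δφ = +0.00265°, Δλ = +0.00346°.
Converting to metres (1° lat = 111195 m, cos φ = 0.946934): observed ΔN = 294.7 m, observed ΔE = 364.3 m.
Subtracting the expected shift leaves a residual of 294.7 − (309) = -14.3 m north and 364.3 − (323) = 41.3 m east.
Residual distance = √((-14.3)² + 41.3²) = 43.7 m.

44 m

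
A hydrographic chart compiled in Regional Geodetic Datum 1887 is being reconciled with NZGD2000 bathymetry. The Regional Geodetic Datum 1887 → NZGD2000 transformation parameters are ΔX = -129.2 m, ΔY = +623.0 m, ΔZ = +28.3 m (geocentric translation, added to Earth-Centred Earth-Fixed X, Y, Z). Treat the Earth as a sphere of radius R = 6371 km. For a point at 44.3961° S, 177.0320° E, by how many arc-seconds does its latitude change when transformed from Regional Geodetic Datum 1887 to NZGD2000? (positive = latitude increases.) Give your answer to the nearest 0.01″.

sin φ = -0.699615, cos φ = 0.714520, sin λ = 0.051778, cos λ = -0.998659.
North component: ΔN = −sin φ cos λ·ΔX − sin φ sin λ·ΔY + cos φ·ΔZ = −(-0.699615)(-0.998659)(-129.2) − (-0.699615)(0.051778)(623.0) + (0.714520)(28.3) = 133.06 m.
1° of latitude spans πR/180 = 111195 m, so Δφ = 133.06 / 111195 × 3600 = 4.308″.

Δφ = 4.31″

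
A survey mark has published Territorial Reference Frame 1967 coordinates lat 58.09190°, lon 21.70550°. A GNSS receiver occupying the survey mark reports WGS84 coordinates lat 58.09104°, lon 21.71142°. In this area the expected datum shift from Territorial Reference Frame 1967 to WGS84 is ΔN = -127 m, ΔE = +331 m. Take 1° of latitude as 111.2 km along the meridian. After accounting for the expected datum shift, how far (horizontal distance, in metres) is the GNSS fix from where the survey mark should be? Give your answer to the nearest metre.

36 m

Observed coordinate differences: Δφ = -0.00086°, Δλ = +0.00592°.
Converting to metres (1° lat = 111200 m, cos φ = 0.528558): observed ΔN = -95.6 m, observed ΔE = 348.0 m.
Subtracting the expected shift leaves a residual of -95.6 − (-127) = 31.4 m north and 348.0 − (331) = 17.0 m east.
Residual distance = √(31.4² + 17.0²) = 35.7 m.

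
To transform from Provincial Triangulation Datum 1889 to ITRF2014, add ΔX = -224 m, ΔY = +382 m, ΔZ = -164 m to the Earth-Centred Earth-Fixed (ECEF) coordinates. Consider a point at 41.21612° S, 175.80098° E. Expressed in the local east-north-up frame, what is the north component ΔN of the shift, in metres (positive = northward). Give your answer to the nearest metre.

The local north axis is (−sin φ cos λ, −sin φ sin λ, cos φ), giving ΔN = 147.198 + 18.430 − 123.366 = 42.26 m.

ΔN = 42 m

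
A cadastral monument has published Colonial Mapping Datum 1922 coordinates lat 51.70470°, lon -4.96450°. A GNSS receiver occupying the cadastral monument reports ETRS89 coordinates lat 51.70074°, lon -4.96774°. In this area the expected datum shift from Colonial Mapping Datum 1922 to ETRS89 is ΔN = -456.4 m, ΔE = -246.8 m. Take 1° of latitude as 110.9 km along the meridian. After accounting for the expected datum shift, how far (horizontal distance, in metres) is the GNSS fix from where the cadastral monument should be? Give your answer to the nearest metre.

Observed coordinate differences: Δφ = -0.00396°, Δλ = -0.00324°.
Converting to metres (1° lat = 110900 m, cos φ = 0.619715): observed ΔN = -439.2 m, observed ΔE = -222.7 m.
Subtracting the expected shift leaves a residual of -439.2 − (-456.4) = 17.2 m north and -222.7 − (-246.8) = 24.1 m east.
Residual distance = √(17.2² + 24.1²) = 29.7 m.

30 m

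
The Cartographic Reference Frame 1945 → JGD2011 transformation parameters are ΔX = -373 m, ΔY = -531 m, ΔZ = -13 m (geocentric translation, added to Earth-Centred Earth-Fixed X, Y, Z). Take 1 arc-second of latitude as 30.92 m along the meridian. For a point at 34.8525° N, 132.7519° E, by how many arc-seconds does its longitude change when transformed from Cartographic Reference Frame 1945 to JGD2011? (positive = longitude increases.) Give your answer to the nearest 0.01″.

sin φ = 0.571466, cos φ = 0.820626, sin λ = 0.734300, cos λ = -0.678825.
East component: ΔE = −sin λ·ΔX + cos λ·ΔY = −(0.734300)(-373) + (-0.678825)(-531) = 634.35 m.
1° of latitude spans 3600 × 30.92 = 111312 m; at latitude φ, 1° of longitude spans that × cos φ = 91345.5 m, so Δλ = 634.35 / 91345.5 × 3600 = 25.000″.

Δλ = 25.00″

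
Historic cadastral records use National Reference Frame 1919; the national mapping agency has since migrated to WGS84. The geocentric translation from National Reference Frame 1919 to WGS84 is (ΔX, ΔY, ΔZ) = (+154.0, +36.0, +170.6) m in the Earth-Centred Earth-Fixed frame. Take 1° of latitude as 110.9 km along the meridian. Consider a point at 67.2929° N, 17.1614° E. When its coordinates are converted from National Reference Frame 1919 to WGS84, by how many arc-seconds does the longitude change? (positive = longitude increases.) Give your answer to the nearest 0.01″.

Δλ = -0.93″

sin φ = 0.922490, cos φ = 0.386020, sin λ = 0.295064, cos λ = 0.955477.
East component: ΔE = −sin λ·ΔX + cos λ·ΔY = −(0.295064)(154.0) + (0.955477)(36.0) = -11.04 m.
1° of latitude spans 110900 m; at latitude φ, 1° of longitude spans that × cos φ = 42809.7 m, so Δλ = -11.04 / 42809.7 × 3600 = -0.929″.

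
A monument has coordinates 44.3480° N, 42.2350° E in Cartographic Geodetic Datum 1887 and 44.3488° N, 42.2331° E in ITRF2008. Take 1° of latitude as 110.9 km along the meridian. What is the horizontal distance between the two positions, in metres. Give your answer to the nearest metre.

Δφ = 44.3488° − 44.3480° = +0.0008°; Δλ = 42.2331° − 42.2350° = -0.0019°.
ΔN = Δφ × 110900 = 88.7 m; ΔE = Δλ × 110900 × cos(44.3480°) = -0.0019 × 110900 × 0.715107 = -150.7 m.
Distance = √(ΔE² + ΔN²) = √((-150.7)² + 88.7²) = 174.9 m.

175 m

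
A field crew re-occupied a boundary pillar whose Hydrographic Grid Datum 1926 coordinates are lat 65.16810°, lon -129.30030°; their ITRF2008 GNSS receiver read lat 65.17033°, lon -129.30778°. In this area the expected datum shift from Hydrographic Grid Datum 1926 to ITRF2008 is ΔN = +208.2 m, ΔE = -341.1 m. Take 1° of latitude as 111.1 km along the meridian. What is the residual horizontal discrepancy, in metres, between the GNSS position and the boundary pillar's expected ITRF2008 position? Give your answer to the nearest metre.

Observed coordinate differences: Δφ = +0.00223°, Δλ = -0.00748°.
Converting to metres (1° lat = 111100 m, cos φ = 0.419957): observed ΔN = 247.8 m, observed ΔE = -349.0 m.
Subtracting the expected shift leaves a residual of 247.8 − (208.2) = 39.6 m north and -349.0 − (-341.1) = -7.9 m east.
Residual distance = √(39.6² + (-7.9)²) = 40.3 m.

40 m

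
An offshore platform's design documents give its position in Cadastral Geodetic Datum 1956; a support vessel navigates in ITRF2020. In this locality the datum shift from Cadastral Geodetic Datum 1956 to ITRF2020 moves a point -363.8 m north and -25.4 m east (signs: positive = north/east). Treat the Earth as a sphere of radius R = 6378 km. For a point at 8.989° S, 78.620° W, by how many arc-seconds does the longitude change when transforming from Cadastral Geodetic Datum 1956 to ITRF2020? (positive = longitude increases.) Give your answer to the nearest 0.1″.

Δλ = -0.8″

At latitude -8.989°, cos φ = 0.987718.
One radian of longitude at latitude φ spans R cos φ, so Δλ = ΔE / (R cos φ) = -25.4 / (6378000 × 0.987718) = -4.0320e-06 rad = -0.832″.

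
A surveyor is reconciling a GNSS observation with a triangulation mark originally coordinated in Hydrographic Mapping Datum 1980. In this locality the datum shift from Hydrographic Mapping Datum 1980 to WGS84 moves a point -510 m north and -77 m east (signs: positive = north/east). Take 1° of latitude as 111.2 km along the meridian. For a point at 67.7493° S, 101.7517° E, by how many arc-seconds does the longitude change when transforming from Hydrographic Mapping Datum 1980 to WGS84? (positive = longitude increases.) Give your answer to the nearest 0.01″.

Δλ = -6.58″

At latitude -67.7493°, cos φ = 0.378660.
1° of longitude at this latitude = 111.2 × cos φ = 42.11 km, so Δλ = -77.0 / 42107.0 = -0.0018287° = -6.583″.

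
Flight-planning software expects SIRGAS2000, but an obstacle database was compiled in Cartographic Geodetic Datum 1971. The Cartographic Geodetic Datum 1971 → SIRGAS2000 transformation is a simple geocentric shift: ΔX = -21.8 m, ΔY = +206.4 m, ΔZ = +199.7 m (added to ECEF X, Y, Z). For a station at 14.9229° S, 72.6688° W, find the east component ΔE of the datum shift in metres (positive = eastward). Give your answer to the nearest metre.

ΔE = 41 m

The local east axis at (φ, λ) is (−sin λ, cos λ, 0), so ΔE = −sin(-72.6688°)·(-21.8) + cos(-72.6688°)·206.4 = 40.68 m.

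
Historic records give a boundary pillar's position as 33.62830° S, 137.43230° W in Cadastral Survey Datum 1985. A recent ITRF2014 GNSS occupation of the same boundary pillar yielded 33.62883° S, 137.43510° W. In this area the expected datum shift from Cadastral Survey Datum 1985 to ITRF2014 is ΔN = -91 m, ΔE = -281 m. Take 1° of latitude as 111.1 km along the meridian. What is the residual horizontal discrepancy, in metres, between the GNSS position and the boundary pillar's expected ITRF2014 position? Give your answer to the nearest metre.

Observed coordinate differences: Δφ = -0.00053°, Δλ = -0.00280°.
Converting to metres (1° lat = 111100 m, cos φ = 0.832648): observed ΔN = -58.9 m, observed ΔE = -259.0 m.
Subtracting the expected shift leaves a residual of -58.9 − (-91) = 32.1 m north and -259.0 − (-281) = 22.0 m east.
Residual distance = √(32.1² + 22.0²) = 38.9 m.

39 m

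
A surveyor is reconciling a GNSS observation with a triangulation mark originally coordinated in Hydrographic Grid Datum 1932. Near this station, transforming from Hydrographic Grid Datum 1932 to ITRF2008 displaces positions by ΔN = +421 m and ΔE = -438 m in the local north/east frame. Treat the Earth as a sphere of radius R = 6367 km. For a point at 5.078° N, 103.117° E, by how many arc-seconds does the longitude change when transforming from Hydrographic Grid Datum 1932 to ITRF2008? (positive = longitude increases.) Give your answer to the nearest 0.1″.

At latitude 5.078°, cos φ = 0.996075.
One radian of longitude at latitude φ spans R cos φ, so Δλ = ΔE / (R cos φ) = -438.0 / (6367000 × 0.996075) = -6.9063e-05 rad = -14.245″.

Δλ = -14.2″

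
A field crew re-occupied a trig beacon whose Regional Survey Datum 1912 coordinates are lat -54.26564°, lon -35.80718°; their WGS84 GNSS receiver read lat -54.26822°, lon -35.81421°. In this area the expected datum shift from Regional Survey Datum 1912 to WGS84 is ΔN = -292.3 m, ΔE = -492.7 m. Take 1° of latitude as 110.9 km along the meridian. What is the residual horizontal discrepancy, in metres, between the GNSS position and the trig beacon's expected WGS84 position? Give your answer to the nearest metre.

38 m

Observed coordinate differences: Δφ = -0.00258°, Δλ = -0.00703°.
Converting to metres (1° lat = 110900 m, cos φ = 0.584028): observed ΔN = -286.1 m, observed ΔE = -455.3 m.
Subtracting the expected shift leaves a residual of -286.1 − (-292.3) = 6.2 m north and -455.3 − (-492.7) = 37.4 m east.
Residual distance = √(6.2² + 37.4²) = 37.9 m.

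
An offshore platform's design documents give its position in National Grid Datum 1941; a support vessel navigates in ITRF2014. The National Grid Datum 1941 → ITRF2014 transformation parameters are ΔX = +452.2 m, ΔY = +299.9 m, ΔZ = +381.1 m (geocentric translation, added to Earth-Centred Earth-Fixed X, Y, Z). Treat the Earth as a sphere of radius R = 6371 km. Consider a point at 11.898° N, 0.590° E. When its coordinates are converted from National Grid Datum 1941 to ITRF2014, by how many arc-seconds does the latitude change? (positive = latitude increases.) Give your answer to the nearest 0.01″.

Δφ = 9.03″

sin φ = 0.206170, cos φ = 0.978516, sin λ = 0.010297, cos λ = 0.999947.
North component: ΔN = −sin φ cos λ·ΔX − sin φ sin λ·ΔY + cos φ·ΔZ = −(0.206170)(0.999947)(452.2) − (0.206170)(0.010297)(299.9) + (0.978516)(381.1) = 279.05 m.
1° of latitude spans πR/180 = 111195 m, so Δφ = 279.05 / 111195 × 3600 = 9.034″.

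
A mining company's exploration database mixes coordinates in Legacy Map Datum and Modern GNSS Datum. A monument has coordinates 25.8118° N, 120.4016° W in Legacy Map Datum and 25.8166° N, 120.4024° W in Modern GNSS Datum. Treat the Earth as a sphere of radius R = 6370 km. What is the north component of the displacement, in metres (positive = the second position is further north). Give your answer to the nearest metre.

ΔN = 534 m

Δφ = 25.8166° − 25.8118° = +0.0048°; Δλ = -120.4024° − -120.4016° = -0.0008°.
1° along a meridian = πR/180 = 111177 m.
ΔN = Δφ × 111177 = 533.7 m; ΔE = Δλ × 111177 × cos(25.8118°) = -0.0008 × 111177 × 0.900229 = -80.1 m.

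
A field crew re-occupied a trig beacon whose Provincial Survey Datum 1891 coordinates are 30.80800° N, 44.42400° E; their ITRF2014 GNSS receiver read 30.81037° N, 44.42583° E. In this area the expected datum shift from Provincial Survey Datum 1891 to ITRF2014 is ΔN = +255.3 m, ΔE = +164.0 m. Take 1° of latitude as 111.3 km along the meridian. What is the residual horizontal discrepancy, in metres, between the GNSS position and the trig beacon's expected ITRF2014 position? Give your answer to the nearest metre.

Observed coordinate differences: Δφ = +0.00237°, Δλ = +0.00183°.
Converting to metres (1° lat = 111300 m, cos φ = 0.858888): observed ΔN = 263.8 m, observed ΔE = 174.9 m.
Subtracting the expected shift leaves a residual of 263.8 − (255.3) = 8.5 m north and 174.9 − (164.0) = 10.9 m east.
Residual distance = √(8.5² + 10.9²) = 13.8 m.

14 m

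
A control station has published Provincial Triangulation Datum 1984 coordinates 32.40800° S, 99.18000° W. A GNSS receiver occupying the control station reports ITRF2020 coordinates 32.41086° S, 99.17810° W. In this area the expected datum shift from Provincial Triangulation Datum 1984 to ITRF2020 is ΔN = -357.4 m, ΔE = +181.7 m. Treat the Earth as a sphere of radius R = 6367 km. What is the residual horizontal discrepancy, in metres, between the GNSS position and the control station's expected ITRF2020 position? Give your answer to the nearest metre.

40 m

Observed coordinate differences: Δφ = -0.00286°, Δλ = +0.00190°.
Converting to metres (1° lat = 111125 m, cos φ = 0.844253): observed ΔN = -317.8 m, observed ΔE = 178.3 m.
Subtracting the expected shift leaves a residual of -317.8 − (-357.4) = 39.6 m north and 178.3 − (181.7) = -3.4 m east.
Residual distance = √(39.6² + (-3.4)²) = 39.7 m.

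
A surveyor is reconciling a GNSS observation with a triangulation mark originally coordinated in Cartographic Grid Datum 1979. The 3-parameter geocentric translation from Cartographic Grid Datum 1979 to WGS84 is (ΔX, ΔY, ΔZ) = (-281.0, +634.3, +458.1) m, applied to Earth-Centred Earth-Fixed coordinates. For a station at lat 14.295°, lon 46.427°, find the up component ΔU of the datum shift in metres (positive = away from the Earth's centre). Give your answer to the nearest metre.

The local up (radial) axis is (cos φ cos λ, cos φ sin λ, sin φ), giving ΔU = -187.690 + 445.319 + 113.112 = 370.74 m.

ΔU = 371 m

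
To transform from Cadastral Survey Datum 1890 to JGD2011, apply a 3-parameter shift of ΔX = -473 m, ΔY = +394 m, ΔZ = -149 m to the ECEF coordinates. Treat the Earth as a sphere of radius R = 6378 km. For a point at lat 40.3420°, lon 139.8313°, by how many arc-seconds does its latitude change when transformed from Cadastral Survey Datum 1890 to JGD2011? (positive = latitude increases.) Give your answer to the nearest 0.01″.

sin φ = 0.647349, cos φ = 0.762194, sin λ = 0.645040, cos λ = -0.764149.
North component: ΔN = −sin φ cos λ·ΔX − sin φ sin λ·ΔY + cos φ·ΔZ = −(0.647349)(-0.764149)(-473) − (0.647349)(0.645040)(394) + (0.762194)(-149) = -512.07 m.
1° of latitude spans πR/180 = 111317 m, so Δφ = -512.07 / 111317 × 3600 = -16.560″.

Δφ = -16.56″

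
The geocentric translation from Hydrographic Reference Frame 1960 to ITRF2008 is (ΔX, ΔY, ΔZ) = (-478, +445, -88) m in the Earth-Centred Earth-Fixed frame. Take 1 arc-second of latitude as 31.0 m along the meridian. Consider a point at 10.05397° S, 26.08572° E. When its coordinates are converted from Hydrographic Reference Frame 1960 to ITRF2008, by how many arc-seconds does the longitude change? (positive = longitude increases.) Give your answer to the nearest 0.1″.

sin φ = -0.174576, cos φ = 0.984644, sin λ = 0.439715, cos λ = 0.898137.
East component: ΔE = −sin λ·ΔX + cos λ·ΔY = −(0.439715)(-478) + (0.898137)(445) = 609.85 m.
1° of latitude spans 3600 × 31.00 = 111600 m; at latitude φ, 1° of longitude spans that × cos φ = 109886.2 m, so Δλ = 609.85 / 109886.2 × 3600 = 19.980″.

Δλ = 20.0″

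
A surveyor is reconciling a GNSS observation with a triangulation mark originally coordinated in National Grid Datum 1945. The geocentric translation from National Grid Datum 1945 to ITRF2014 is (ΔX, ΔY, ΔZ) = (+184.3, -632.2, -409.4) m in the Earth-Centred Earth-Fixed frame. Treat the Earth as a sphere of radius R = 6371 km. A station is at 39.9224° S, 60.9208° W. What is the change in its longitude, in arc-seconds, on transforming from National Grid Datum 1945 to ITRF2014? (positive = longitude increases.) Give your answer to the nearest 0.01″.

Δλ = -6.17″

sin φ = -0.641750, cos φ = 0.766914, sin λ = -0.873949, cos λ = 0.486018.
East component: ΔE = −sin λ·ΔX + cos λ·ΔY = −(-0.873949)(184.3) + (0.486018)(-632.2) = -146.19 m.
1° of latitude spans πR/180 = 111195 m; at latitude φ, 1° of longitude spans that × cos φ = 85277.0 m, so Δλ = -146.19 / 85277.0 × 3600 = -6.172″.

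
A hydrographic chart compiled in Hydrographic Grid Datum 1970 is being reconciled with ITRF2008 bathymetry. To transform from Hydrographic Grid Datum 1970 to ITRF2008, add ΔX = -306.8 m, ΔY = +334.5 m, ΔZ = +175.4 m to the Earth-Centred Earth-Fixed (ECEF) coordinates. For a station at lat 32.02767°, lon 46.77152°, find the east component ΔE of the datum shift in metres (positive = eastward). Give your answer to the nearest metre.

At φ = 32.02767°, λ = 46.77152°: sin φ = 0.530329, cos φ = 0.847792, sin λ = 0.728628, cos λ = 0.684909.
ΔE = −sin λ·ΔX + cos λ·ΔY = −(0.728628)·(-306.8) + (0.684909)·(334.5) = 452.65 m.

ΔE = 453 m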